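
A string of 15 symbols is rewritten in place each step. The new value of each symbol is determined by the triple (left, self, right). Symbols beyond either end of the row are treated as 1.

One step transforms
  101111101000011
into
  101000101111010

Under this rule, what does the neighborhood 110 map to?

1

At position 0 the neighborhood is 110; the next row has 1 there.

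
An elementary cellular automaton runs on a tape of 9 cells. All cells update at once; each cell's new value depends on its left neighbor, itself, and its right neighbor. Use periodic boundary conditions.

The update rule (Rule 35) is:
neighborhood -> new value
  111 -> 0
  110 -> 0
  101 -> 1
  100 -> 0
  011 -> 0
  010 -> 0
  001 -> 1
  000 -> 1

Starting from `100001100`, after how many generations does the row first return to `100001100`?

18

generation 1: 001110001
generation 2: 010000110
generation 3: 100111000
generation 4: 001000011
generation 5: 010011100
generation 6: 100100001
generation 7: 001001110
generation 8: 110010000
generation 9: 000100111
generation 10: 011001000
generation 11: 100010011
generation 12: 001100100
generation 13: 110001001
generation 14: 000110010
generation 15: 111000100
generation 16: 000011001
generation 17: 011100010
generation 18: 100001100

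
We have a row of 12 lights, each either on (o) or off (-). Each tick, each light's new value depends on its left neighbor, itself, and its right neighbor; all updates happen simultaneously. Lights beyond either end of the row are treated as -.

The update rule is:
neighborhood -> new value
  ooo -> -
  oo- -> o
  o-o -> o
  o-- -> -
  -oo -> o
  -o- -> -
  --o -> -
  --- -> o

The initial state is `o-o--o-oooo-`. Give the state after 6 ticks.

----o-o-ooo-

tick 1: -o----oo--o-
tick 2: ---oo-oo----
tick 3: oo-ooooo-ooo
tick 4: oooo---ooo-o
tick 5: o--o-o-o-oo-
tick 6: ----o-o-ooo-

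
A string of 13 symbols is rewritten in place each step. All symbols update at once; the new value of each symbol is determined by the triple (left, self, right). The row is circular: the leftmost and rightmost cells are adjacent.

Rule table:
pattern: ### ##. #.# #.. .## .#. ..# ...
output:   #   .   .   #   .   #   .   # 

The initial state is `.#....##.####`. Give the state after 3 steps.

step 1: .####.....##.
step 2: ..##.####...#
step 3: #.....##.##.#

#.....##.##.#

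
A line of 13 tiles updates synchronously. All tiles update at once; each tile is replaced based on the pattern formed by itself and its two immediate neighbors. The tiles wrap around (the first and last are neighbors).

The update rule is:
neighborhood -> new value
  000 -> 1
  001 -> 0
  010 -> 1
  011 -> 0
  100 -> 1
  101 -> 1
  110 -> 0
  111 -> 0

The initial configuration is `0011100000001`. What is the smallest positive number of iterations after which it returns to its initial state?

26

1000011111101
0111000000010
0000111111011
1110000000100
0001111110110
1100000001001
0011111101100
1000000010011
0111111011000
0000000100111
1111110110000
0000001001110
1111101100001
0000010011100
1111011000011
0000100111000
1110110000111
0001001110000
1101100001111
0010011100000
1011000011111
0100111000000
0110000111111
1001110000000
1100001111110
0011100000001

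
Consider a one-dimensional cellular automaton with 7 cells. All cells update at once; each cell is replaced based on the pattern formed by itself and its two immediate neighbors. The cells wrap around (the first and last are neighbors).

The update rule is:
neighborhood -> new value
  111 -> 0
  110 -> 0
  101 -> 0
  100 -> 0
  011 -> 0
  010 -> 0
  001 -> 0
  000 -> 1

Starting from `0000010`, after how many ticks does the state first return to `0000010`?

1111000
0000010

2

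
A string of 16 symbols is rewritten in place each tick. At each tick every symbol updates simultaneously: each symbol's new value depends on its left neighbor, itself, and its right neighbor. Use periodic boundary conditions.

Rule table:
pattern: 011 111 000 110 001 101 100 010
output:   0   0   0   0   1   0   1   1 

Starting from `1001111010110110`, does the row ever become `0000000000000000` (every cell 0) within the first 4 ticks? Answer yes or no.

1110000010000000
0001000111000001
1011101000100011
0000001101110100
tick 4 is 0000001101110100, still not uniform 0

no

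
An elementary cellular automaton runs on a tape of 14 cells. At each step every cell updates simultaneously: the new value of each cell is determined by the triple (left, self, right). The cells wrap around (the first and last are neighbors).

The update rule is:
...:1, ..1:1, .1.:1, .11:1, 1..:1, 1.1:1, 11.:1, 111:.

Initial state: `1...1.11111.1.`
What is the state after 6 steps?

1111111...1111
......11111...
1111111...1111  (repeats step 1; period 2)
step 6: ......11111...

......11111...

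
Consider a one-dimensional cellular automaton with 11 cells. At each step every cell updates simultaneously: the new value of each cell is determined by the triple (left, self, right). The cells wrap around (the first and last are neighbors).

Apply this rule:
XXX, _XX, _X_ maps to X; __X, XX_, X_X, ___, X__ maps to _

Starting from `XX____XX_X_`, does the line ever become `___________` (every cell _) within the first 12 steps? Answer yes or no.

no

X_____X__X_
X_____X__X_  (fixed point — unchanged through step 12)
step 12 is X_____X__X_, still not uniform _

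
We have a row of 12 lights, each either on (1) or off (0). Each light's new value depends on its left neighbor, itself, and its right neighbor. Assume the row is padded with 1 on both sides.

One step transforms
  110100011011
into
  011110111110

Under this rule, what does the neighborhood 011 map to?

At position 7 the neighborhood is 011; the next row has 1 there.

1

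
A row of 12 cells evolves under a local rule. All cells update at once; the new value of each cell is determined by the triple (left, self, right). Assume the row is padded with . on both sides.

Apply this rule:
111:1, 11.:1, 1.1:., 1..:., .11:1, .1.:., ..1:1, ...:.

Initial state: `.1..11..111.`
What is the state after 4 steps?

111111.1111.

1..111.1111.
..1111.1111.
.11111.1111.
111111.1111.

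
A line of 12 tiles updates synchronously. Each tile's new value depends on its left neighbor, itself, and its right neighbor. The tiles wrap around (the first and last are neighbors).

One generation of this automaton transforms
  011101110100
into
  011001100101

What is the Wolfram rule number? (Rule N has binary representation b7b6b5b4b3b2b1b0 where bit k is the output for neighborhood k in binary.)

position 2: 111 → 1  (bit 7 = 1)
position 3: 110 → 0  (bit 6 = 0)
position 4: 101 → 0  (bit 5 = 0)
position 10: 100 → 0  (bit 4 = 0)
position 1: 011 → 1  (bit 3 = 1)
position 9: 010 → 1  (bit 2 = 1)
position 0: 001 → 0  (bit 1 = 0)
position 11: 000 → 1  (bit 0 = 1)
bits b7..b0 = 10001101 = 141

141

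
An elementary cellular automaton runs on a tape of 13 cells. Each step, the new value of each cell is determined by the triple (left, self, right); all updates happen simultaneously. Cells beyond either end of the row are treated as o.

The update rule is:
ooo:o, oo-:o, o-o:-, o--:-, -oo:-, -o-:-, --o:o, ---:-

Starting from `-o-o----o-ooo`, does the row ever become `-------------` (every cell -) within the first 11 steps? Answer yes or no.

no

step 1: -------o---oo
step 2: ------o---o-o
step 3: -----o---o---
step 4: ----o---o---o
step 5: ---o---o---o-
step 6: --o---o---o--
step 7: -o---o---o--o
step 8: ----o---o--o-
step 9: ---o---o--o--
step 10: --o---o--o--o
step 11: -o---o--o--o-
step 11 is -o---o--o--o-, still not uniform -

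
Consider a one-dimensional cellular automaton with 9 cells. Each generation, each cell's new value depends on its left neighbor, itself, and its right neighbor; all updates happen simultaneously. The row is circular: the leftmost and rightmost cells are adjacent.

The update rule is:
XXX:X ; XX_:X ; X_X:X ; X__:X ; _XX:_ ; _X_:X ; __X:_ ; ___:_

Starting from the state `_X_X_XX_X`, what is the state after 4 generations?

XXXXX_XXX
XXXXXX_XX
XXXXXXX_X
XXXXXXXX_

XXXXXXXX_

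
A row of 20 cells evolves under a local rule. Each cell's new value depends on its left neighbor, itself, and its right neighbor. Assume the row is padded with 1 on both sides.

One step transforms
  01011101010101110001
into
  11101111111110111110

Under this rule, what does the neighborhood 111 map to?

1

At position 4 the neighborhood is 111; the next row has 1 there.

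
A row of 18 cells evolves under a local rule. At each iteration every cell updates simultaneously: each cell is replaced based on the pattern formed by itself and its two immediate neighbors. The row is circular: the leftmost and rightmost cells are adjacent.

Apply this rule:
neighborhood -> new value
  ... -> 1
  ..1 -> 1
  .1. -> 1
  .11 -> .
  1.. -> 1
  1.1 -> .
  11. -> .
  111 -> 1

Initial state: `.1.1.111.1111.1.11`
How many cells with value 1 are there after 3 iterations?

iteration 1: .1.1..1...11..1...
iteration 2: 11.1111111..111111
iteration 3: 1...11111.11.11111
count of 1: 13

13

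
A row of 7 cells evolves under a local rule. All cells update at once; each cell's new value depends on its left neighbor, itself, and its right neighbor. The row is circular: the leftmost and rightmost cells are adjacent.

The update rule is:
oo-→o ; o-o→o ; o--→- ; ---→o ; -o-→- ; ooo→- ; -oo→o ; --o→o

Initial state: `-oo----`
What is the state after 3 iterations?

ooo-o-o

ooo-ooo
--ooo--
ooo-o-o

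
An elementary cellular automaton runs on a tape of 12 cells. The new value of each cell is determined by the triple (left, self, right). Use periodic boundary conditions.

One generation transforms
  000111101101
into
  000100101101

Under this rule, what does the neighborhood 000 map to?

0

At position 1 the neighborhood is 000; the next row has 0 there.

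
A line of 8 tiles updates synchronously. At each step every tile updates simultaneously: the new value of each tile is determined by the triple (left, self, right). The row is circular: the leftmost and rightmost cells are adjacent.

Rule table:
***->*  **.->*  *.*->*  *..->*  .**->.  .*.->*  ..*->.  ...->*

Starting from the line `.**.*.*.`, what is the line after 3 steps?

**..****

..******
*..*****
**..****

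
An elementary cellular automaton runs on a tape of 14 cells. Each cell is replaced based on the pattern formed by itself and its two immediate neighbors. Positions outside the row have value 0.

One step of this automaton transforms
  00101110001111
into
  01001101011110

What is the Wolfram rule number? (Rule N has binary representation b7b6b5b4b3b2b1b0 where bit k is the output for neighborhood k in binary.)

154

position 5: 111 → 1  (bit 7 = 1)
position 6: 110 → 0  (bit 6 = 0)
position 3: 101 → 0  (bit 5 = 0)
position 7: 100 → 1  (bit 4 = 1)
position 4: 011 → 1  (bit 3 = 1)
position 2: 010 → 0  (bit 2 = 0)
position 1: 001 → 1  (bit 1 = 1)
position 0: 000 → 0  (bit 0 = 0)
bits b7..b0 = 10011010 = 154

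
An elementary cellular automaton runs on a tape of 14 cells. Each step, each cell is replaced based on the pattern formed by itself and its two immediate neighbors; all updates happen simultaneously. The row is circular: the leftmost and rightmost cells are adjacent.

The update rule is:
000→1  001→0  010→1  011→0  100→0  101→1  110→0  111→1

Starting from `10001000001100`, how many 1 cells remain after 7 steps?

10101011100000
11111101001110
01111011000101
10110100010111
01001101011011
11000011100100
00011001000100
count of 1: 4

4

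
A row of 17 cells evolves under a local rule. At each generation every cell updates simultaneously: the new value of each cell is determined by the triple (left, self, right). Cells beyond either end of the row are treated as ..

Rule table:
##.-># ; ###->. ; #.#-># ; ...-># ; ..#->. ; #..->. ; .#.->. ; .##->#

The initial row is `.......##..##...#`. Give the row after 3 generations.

######.##..##.#..
#....####..###..#
..##.#..#..#.#...

..##.#..#..#.#...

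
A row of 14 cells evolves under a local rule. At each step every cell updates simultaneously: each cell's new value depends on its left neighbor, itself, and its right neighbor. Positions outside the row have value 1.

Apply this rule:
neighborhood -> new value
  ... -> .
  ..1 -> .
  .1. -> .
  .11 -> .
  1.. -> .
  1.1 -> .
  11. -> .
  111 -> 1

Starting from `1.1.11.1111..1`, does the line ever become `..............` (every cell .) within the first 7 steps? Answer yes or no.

yes

........11....
..............
all cells are . at step 2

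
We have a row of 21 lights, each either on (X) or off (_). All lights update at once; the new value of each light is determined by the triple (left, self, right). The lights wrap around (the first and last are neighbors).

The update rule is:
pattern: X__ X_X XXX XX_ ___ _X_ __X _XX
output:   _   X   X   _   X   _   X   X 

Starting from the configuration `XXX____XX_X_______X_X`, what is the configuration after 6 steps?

step 1: XX__XXXX_X__XXXXXX_XX
step 2: X__XXXX_X__XXXXXX_XXX
step 3: __XXXX_X__XXXXXX_XXXX
step 4: _XXXX_X__XXXXXX_XXXX_
step 5: XXXX_X__XXXXXX_XXXX__
step 6: XXX_X__XXXXXX_XXXX__X

XXX_X__XXXXXX_XXXX__X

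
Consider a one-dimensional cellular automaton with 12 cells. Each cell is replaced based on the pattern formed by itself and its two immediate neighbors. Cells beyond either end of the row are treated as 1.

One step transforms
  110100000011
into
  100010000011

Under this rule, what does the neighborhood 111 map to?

1

At position 0 the neighborhood is 111; the next row has 1 there.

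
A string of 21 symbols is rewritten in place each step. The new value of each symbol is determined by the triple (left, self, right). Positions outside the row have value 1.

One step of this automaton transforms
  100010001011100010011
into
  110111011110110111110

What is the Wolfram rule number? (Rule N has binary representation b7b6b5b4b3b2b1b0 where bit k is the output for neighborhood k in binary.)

position 11: 111 → 0  (bit 7 = 0)
position 0: 110 → 1  (bit 6 = 1)
position 9: 101 → 1  (bit 5 = 1)
position 1: 100 → 1  (bit 4 = 1)
position 10: 011 → 1  (bit 3 = 1)
position 4: 010 → 1  (bit 2 = 1)
position 3: 001 → 1  (bit 1 = 1)
position 2: 000 → 0  (bit 0 = 0)
bits b7..b0 = 01111110 = 126

126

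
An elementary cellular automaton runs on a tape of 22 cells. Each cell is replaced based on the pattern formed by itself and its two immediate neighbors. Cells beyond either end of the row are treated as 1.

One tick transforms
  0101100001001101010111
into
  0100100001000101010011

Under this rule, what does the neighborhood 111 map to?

At position 20 the neighborhood is 111; the next row has 1 there.

1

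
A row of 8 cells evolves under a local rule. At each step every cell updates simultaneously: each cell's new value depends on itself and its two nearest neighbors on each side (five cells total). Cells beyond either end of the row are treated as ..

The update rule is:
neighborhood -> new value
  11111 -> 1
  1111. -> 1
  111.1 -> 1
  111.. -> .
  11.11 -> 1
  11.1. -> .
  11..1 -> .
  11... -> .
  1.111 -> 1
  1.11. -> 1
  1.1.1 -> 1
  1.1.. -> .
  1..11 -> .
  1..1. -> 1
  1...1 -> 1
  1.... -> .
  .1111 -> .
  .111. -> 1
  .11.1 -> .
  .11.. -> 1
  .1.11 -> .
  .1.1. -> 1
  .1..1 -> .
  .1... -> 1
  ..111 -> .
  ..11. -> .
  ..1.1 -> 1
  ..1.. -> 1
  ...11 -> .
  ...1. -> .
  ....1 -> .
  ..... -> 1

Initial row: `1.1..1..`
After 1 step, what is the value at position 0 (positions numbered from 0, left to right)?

step 1: 11..111.
position 0 holds 1

1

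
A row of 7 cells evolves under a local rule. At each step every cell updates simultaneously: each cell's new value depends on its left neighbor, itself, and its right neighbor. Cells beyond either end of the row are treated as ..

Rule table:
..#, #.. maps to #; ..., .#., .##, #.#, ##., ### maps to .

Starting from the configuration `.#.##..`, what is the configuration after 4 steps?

#....#.
.#..#.#
#.##...
....#..

....#..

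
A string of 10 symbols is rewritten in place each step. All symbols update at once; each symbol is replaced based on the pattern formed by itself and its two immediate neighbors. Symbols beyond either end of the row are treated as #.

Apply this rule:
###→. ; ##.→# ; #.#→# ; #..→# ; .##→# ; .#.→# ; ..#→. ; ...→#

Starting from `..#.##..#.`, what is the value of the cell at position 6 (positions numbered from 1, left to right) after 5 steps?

.

step 1: #.#####.##
step 2: ###...###.
step 3: ..###.#.##
step 4: #.#.#####.
step 5: #####...##
position 6 holds .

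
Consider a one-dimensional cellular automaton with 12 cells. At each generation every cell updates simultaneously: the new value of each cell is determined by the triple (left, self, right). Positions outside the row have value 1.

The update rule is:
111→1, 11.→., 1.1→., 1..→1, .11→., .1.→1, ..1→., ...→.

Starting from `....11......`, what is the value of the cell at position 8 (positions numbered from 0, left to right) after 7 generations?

1.....1.....
.1....11....
.11.....1...
...1....11..
1..11.....1.
.1...1....1.
.11..11...1.
position 8 holds .

.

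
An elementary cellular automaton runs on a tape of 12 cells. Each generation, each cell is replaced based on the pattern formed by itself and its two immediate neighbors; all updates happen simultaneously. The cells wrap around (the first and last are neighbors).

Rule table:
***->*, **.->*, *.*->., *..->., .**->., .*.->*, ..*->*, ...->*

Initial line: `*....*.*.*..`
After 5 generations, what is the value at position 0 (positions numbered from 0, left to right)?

*

*.****.*.*.*
*..***.*.*..
*.*.**.*.*.*
*.*..*.*.*..
*.*.**.*.*.*
position 0 holds *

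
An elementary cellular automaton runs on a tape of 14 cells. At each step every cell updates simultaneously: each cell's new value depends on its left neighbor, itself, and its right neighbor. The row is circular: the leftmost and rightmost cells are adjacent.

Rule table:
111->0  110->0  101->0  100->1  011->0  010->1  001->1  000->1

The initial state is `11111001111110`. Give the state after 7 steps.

00000110000000

00000110000000
11111001111111
00000110000000  (repeats step 1; period 2)
step 7: 00000110000000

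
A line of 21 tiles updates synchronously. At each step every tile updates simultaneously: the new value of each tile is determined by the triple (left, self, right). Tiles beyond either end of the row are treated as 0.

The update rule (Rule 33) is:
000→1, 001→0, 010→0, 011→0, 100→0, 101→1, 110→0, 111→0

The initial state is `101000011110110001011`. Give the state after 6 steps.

000000011100010000001

010011000001000100100
000000011100010000001
111111000001000111100
000000011100010000001  (repeats step 2; period 2)
step 6: 000000011100010000001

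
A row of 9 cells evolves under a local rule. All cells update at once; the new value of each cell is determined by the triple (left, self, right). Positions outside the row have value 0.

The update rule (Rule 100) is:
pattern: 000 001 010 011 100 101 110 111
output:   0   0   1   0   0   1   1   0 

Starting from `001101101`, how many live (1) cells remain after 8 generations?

000110111
000011001
000001001
000001001  (fixed point — unchanged through generation 8)
count of 1: 2

2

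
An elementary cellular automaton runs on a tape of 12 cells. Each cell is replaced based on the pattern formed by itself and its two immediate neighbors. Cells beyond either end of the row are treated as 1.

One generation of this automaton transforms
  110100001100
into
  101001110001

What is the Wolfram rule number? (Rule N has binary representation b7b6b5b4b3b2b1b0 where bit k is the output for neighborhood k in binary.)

163

position 0: 111 → 1  (bit 7 = 1)
position 1: 110 → 0  (bit 6 = 0)
position 2: 101 → 1  (bit 5 = 1)
position 4: 100 → 0  (bit 4 = 0)
position 8: 011 → 0  (bit 3 = 0)
position 3: 010 → 0  (bit 2 = 0)
position 7: 001 → 1  (bit 1 = 1)
position 5: 000 → 1  (bit 0 = 1)
bits b7..b0 = 10100011 = 163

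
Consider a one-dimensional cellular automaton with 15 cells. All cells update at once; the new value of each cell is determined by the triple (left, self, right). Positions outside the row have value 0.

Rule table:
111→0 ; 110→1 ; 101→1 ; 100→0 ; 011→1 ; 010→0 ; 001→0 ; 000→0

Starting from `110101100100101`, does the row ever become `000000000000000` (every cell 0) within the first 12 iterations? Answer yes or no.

yes

iteration 1: 111011100000010
iteration 2: 101110100000000
iteration 3: 011011000000000
iteration 4: 011111000000000
iteration 5: 010001000000000
iteration 6: 000000000000000
all cells are 0 at iteration 6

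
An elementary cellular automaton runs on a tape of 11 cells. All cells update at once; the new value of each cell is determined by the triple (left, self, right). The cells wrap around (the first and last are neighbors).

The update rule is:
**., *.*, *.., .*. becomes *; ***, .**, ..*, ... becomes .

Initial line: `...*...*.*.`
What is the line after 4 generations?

.**...**...

...**..****
*...**....*
**...**....
.**...**...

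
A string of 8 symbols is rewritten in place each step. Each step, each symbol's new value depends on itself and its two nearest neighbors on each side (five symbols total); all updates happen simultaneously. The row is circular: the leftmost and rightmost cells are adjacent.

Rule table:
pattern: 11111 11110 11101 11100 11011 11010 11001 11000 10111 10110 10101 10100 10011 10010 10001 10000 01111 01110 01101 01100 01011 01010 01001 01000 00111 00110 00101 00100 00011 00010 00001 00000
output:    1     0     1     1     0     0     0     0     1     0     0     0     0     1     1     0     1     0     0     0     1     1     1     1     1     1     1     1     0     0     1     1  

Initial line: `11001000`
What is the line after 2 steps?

10011110
01011010

01011010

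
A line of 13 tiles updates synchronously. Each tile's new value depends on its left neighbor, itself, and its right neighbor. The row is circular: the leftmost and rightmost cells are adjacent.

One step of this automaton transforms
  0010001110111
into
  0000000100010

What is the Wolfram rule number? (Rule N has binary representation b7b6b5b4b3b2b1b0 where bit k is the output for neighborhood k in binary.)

128

position 7: 111 → 1  (bit 7 = 1)
position 8: 110 → 0  (bit 6 = 0)
position 9: 101 → 0  (bit 5 = 0)
position 0: 100 → 0  (bit 4 = 0)
position 6: 011 → 0  (bit 3 = 0)
position 2: 010 → 0  (bit 2 = 0)
position 1: 001 → 0  (bit 1 = 0)
position 4: 000 → 0  (bit 0 = 0)
bits b7..b0 = 10000000 = 128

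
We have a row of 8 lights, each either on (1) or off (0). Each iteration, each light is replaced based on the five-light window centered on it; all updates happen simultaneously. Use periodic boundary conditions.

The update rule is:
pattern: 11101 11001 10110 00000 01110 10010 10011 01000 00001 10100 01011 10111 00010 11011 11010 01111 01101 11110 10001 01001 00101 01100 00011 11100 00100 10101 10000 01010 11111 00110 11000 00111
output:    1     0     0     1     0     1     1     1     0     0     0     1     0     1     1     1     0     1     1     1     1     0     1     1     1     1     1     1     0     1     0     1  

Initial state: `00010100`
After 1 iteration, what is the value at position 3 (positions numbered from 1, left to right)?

0

10011011
position 3 holds 0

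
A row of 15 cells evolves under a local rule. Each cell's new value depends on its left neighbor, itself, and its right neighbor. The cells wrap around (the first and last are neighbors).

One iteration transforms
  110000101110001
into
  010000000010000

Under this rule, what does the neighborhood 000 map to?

At position 3 the neighborhood is 000; the next row has 0 there.

0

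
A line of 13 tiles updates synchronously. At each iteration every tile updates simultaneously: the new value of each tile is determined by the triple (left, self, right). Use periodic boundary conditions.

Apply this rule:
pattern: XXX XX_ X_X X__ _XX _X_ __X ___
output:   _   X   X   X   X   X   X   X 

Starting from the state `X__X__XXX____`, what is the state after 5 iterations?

iteration 1: XXXXXXX_XXXXX
iteration 2: ______XXX____
iteration 3: XXXXXXX_XXXXX  (repeats iteration 1; period 2)
iteration 5: XXXXXXX_XXXXX

XXXXXXX_XXXXX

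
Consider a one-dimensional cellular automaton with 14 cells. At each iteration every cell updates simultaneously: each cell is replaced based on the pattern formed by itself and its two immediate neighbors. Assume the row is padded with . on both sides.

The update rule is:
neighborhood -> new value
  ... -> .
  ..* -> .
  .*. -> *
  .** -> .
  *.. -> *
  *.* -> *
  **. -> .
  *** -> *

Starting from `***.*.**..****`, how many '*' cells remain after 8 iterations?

4

.*.***..*..**.
.**.*.*.**...*
...*****..*..*
....***.*.**.*
.....*.***..**
.....**.*.*...
.......*****..
........***.*.
count of *: 4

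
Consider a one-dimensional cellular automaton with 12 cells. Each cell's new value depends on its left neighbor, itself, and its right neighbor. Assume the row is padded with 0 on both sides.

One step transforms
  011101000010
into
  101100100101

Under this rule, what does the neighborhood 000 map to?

0

At position 7 the neighborhood is 000; the next row has 0 there.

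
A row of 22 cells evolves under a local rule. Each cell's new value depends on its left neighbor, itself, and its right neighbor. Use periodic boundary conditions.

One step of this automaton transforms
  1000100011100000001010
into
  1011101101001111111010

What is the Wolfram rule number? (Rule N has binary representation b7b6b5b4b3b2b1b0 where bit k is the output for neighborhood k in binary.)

position 9: 111 → 1  (bit 7 = 1)
position 10: 110 → 0  (bit 6 = 0)
position 19: 101 → 0  (bit 5 = 0)
position 1: 100 → 0  (bit 4 = 0)
position 8: 011 → 0  (bit 3 = 0)
position 0: 010 → 1  (bit 2 = 1)
position 3: 001 → 1  (bit 1 = 1)
position 2: 000 → 1  (bit 0 = 1)
bits b7..b0 = 10000111 = 135

135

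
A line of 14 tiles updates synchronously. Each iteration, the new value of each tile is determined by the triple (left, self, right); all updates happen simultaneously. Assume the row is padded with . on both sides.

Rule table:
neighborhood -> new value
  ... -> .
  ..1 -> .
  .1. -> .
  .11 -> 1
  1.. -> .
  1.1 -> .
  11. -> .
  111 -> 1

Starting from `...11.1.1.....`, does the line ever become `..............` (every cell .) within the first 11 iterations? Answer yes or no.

yes

...1..........
..............
all cells are . at iteration 2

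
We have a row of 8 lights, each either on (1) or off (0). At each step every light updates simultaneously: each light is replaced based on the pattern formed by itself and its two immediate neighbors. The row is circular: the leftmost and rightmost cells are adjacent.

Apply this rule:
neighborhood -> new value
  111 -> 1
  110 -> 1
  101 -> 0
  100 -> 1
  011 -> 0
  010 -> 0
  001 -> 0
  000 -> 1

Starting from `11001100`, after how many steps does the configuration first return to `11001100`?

01100110
00110011
10011001
11001100

4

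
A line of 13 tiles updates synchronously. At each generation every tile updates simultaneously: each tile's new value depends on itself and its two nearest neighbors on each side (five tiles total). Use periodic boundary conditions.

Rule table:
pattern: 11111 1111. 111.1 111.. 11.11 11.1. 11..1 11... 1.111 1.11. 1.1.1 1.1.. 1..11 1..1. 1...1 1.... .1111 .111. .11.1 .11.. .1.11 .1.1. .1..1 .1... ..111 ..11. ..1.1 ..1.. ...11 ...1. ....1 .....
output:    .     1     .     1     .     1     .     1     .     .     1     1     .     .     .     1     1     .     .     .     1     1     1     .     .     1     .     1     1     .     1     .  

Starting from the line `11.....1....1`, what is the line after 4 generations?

generation 1: .111.1.1.111.
generation 2: ....11111..1.
generation 3: 1.11.1.11..1.
generation 4: 11..111.....1

11..111.....1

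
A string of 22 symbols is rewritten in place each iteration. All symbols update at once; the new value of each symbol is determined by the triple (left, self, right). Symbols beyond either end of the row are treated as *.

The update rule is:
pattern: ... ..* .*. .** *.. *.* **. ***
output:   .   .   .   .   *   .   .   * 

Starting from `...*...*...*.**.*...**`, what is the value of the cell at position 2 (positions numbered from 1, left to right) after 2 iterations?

*

*...*...*........*...*
.*...*...*........*...
position 2 holds *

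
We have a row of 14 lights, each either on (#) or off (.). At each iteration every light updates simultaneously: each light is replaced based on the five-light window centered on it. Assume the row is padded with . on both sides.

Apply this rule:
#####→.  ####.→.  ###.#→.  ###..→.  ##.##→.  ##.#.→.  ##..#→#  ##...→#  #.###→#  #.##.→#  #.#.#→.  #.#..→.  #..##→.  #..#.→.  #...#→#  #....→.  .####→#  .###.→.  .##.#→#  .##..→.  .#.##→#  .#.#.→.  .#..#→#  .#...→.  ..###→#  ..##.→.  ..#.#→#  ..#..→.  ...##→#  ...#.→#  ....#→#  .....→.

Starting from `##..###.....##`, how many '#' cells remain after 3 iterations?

5

..#.#..#..##..
###..#..#...#.
#..#..#...##..
count of #: 5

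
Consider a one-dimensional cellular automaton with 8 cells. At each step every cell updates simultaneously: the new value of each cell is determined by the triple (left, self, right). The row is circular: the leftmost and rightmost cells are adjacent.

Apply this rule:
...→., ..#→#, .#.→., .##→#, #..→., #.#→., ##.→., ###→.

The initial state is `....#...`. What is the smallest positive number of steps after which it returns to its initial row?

8

step 1: ...#....
step 2: ..#.....
step 3: .#......
step 4: #.......
step 5: .......#
step 6: ......#.
step 7: .....#..
step 8: ....#...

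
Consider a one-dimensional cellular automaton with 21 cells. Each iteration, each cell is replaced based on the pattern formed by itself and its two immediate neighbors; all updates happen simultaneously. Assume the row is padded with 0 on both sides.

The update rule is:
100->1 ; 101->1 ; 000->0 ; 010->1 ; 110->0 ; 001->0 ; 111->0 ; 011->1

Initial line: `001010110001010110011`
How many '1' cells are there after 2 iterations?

001111101001111101010
001000011101000011111
count of 1: 10

10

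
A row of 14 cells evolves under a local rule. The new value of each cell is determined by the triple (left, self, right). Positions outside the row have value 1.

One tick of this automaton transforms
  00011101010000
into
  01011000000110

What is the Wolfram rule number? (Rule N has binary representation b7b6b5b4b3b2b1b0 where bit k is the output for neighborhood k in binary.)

position 4: 111 → 1  (bit 7 = 1)
position 5: 110 → 0  (bit 6 = 0)
position 6: 101 → 0  (bit 5 = 0)
position 0: 100 → 0  (bit 4 = 0)
position 3: 011 → 1  (bit 3 = 1)
position 7: 010 → 0  (bit 2 = 0)
position 2: 001 → 0  (bit 1 = 0)
position 1: 000 → 1  (bit 0 = 1)
bits b7..b0 = 10001001 = 137

137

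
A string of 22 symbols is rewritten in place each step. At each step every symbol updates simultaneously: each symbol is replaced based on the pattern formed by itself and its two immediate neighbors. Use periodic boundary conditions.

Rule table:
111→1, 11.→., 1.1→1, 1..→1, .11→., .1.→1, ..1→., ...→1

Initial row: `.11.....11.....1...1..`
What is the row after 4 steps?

step 1: ...1111...1111.111.111
step 2: 11..11.11..11.1.1.1.1.
step 3: ..1...1..1...111111111
step 4: 1.111.11.111..1111111.

1.111.11.111..1111111.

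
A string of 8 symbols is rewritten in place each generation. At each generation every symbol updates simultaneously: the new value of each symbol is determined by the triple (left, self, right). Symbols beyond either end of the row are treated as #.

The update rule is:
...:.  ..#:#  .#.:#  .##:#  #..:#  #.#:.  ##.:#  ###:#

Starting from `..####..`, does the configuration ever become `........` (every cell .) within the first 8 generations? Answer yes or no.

########
########  (fixed point — unchanged through generation 8)
generation 8 is ########, still not uniform .

no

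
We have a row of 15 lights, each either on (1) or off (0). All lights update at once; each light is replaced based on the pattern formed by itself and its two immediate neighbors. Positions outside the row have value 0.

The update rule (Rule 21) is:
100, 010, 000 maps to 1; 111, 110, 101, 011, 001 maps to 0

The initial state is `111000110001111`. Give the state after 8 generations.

generation 1: 000110001100000
generation 2: 110001100011111
generation 3: 001100011000000
generation 4: 100011000111111
generation 5: 111000110000000
generation 6: 000110001111111
generation 7: 110001100000000
generation 8: 001100011111111

001100011111111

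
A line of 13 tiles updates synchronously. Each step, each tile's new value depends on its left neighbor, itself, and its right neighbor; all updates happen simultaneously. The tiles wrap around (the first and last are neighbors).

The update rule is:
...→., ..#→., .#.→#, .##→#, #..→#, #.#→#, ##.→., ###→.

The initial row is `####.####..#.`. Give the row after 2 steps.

.#..#.#..###.

#...##...#.##
.#..#.#..###.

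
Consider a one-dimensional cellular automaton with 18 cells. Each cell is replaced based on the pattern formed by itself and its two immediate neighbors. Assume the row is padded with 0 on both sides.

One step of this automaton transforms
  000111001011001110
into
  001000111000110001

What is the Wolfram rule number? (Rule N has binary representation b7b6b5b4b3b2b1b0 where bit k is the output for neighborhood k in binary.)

position 4: 111 → 0  (bit 7 = 0)
position 5: 110 → 0  (bit 6 = 0)
position 9: 101 → 0  (bit 5 = 0)
position 6: 100 → 1  (bit 4 = 1)
position 3: 011 → 0  (bit 3 = 0)
position 8: 010 → 1  (bit 2 = 1)
position 2: 001 → 1  (bit 1 = 1)
position 0: 000 → 0  (bit 0 = 0)
bits b7..b0 = 00010110 = 22

22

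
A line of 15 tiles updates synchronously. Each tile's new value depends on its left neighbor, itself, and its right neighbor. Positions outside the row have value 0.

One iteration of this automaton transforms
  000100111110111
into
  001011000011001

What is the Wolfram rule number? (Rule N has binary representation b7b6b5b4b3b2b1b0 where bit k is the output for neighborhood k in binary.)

114

position 7: 111 → 0  (bit 7 = 0)
position 10: 110 → 1  (bit 6 = 1)
position 11: 101 → 1  (bit 5 = 1)
position 4: 100 → 1  (bit 4 = 1)
position 6: 011 → 0  (bit 3 = 0)
position 3: 010 → 0  (bit 2 = 0)
position 2: 001 → 1  (bit 1 = 1)
position 0: 000 → 0  (bit 0 = 0)
bits b7..b0 = 01110010 = 114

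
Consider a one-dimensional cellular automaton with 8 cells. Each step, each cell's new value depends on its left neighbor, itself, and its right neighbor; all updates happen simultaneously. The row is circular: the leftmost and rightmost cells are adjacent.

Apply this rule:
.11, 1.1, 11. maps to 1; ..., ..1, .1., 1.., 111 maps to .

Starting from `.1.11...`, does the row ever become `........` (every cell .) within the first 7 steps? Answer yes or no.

yes

..111...
..1.1...
...1....
........
all cells are . at step 4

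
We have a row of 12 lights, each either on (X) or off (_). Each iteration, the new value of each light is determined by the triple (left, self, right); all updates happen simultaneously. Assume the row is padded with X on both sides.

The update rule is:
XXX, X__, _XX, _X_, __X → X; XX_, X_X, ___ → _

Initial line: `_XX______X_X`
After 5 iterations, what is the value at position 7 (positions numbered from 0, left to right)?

iteration 1: _X_X____XX_X
iteration 2: _X_XX__XX__X
iteration 3: _X_X_XXX_XXX
iteration 4: _X_X_XX__XXX
iteration 5: _X_X_X_XXXXX
position 7 holds X

X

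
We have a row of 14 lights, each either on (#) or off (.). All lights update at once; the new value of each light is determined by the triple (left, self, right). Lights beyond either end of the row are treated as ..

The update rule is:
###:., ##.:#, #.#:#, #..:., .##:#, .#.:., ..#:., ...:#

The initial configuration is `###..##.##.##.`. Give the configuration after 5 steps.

##.#..#....###

#.#..########.
.#...#......#.
...#...####...
##...#.#..#.##
##.#..#....###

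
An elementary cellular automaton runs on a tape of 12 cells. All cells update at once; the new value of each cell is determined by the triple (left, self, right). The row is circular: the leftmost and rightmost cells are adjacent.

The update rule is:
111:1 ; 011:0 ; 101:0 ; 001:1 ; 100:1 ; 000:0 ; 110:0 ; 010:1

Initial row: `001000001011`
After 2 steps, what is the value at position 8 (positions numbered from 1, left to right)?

111100011000
011010100101
position 8 holds 0

0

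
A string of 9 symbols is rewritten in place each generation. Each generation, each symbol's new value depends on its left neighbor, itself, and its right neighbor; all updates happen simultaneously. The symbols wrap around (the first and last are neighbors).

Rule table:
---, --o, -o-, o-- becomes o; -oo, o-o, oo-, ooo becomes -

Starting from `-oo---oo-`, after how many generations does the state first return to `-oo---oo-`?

o--ooo--o
-oo---oo-

2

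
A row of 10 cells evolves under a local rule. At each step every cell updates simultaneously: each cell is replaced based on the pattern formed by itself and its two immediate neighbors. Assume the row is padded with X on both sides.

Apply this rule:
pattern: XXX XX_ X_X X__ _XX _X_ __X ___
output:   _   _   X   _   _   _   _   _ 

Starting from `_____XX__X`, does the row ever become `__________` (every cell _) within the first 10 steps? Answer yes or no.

yes

__________
all cells are _ at step 1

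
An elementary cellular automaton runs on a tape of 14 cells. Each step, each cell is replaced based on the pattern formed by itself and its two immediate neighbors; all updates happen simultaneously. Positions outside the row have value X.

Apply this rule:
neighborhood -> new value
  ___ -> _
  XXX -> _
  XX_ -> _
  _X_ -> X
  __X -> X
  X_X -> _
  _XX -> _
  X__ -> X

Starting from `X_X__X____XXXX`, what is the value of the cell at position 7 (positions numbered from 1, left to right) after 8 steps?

step 1: __XXXXX__X____
step 2: XX_____XXXX__X
step 3: __X___X____XX_
step 4: XXXX_XXX__X___
step 5: ________XXXX_X
step 6: X______X______
step 7: _X____XXX____X
step 8: _XX__X___X__X_
position 7 holds _

_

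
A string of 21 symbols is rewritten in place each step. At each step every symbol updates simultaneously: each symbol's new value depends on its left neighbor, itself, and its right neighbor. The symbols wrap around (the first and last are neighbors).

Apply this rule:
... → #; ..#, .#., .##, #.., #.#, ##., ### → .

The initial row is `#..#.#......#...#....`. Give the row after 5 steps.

step 1: .......####...#...##.
step 2: ######......#...#....
step 3: .......####...#...##.  (repeats step 1; period 2)
step 5: .......####...#...##.

.......####...#...##.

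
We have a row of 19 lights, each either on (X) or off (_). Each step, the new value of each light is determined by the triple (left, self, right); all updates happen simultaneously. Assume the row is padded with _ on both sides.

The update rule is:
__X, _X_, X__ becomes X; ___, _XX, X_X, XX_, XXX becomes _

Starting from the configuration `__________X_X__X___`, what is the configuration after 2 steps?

_________XX_XXXXX__
________X________X_

________X________X_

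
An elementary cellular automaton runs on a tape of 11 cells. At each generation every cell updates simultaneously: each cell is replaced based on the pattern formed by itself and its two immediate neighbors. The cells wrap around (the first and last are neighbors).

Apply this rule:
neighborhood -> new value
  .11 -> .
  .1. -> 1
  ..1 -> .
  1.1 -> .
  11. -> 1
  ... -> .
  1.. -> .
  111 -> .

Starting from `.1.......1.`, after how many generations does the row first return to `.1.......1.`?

.1.......1.

1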